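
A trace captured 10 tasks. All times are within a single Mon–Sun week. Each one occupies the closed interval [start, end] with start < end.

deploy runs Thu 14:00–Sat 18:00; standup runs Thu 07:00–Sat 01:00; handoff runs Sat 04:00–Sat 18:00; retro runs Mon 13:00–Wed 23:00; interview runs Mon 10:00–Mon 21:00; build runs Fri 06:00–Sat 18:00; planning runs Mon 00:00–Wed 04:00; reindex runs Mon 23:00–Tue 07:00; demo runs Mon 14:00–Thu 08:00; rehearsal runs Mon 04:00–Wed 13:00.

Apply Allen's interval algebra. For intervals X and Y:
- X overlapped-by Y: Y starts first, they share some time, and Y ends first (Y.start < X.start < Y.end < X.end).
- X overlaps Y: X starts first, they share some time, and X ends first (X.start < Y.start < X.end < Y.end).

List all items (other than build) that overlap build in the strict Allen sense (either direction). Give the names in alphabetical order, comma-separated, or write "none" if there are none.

standup

Target build = [Fri 06:00, Sat 18:00].
demo [Mon 14:00, Thu 08:00] → before → no.
deploy [Thu 14:00, Sat 18:00] → finished-by → no.
handoff [Sat 04:00, Sat 18:00] → finishes → no.
interview [Mon 10:00, Mon 21:00] → before → no.
planning [Mon 00:00, Wed 04:00] → before → no.
rehearsal [Mon 04:00, Wed 13:00] → before → no.
reindex [Mon 23:00, Tue 07:00] → before → no.
retro [Mon 13:00, Wed 23:00] → before → no.
standup [Thu 07:00, Sat 01:00] → overlaps → yes.
Result: standup.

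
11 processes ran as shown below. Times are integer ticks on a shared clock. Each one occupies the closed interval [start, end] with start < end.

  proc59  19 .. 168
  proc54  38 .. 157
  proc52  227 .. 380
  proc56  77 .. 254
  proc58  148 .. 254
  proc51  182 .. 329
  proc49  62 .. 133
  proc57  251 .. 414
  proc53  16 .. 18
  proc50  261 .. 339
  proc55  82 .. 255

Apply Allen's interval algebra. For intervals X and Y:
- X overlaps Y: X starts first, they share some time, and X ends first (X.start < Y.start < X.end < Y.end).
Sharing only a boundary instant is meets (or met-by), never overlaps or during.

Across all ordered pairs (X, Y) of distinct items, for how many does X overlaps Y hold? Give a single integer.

Checking all 110 ordered pairs for relation 'overlaps'; matching pairs in alphabetical order:
(proc49, proc55): proc49 overlaps proc55 ✓
(proc49, proc56): proc49 overlaps proc56 ✓
(proc51, proc50): proc51 overlaps proc50 ✓
(proc51, proc52): proc51 overlaps proc52 ✓
(proc51, proc57): proc51 overlaps proc57 ✓
(proc52, proc57): proc52 overlaps proc57 ✓
(proc54, proc55): proc54 overlaps proc55 ✓
(proc54, proc56): proc54 overlaps proc56 ✓
(proc54, proc58): proc54 overlaps proc58 ✓
(proc55, proc51): proc55 overlaps proc51 ✓
(proc55, proc52): proc55 overlaps proc52 ✓
(proc55, proc57): proc55 overlaps proc57 ✓
(proc56, proc51): proc56 overlaps proc51 ✓
(proc56, proc52): proc56 overlaps proc52 ✓
(proc56, proc55): proc56 overlaps proc55 ✓
(proc56, proc57): proc56 overlaps proc57 ✓
(proc58, proc51): proc58 overlaps proc51 ✓
(proc58, proc52): proc58 overlaps proc52 ✓
(proc58, proc57): proc58 overlaps proc57 ✓
(proc59, proc55): proc59 overlaps proc55 ✓
(proc59, proc56): proc59 overlaps proc56 ✓
(proc59, proc58): proc59 overlaps proc58 ✓
Count: 22.

22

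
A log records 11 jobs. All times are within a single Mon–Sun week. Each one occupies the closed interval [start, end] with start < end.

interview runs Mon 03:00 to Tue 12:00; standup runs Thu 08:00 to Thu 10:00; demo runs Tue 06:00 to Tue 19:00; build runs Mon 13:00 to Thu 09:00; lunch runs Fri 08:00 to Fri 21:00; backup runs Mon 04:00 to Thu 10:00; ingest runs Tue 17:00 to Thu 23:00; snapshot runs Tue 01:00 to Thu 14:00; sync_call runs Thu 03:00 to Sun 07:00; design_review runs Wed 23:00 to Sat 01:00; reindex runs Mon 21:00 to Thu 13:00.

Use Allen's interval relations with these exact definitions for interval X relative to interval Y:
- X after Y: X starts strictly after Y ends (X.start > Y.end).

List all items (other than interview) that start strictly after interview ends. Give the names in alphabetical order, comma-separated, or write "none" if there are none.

design_review, ingest, lunch, standup, sync_call

Target interview = [Mon 03:00, Tue 12:00].
backup [Mon 04:00, Thu 10:00] → overlapped-by → no.
build [Mon 13:00, Thu 09:00] → overlapped-by → no.
demo [Tue 06:00, Tue 19:00] → overlapped-by → no.
design_review [Wed 23:00, Sat 01:00] → after → yes.
ingest [Tue 17:00, Thu 23:00] → after → yes.
lunch [Fri 08:00, Fri 21:00] → after → yes.
reindex [Mon 21:00, Thu 13:00] → overlapped-by → no.
snapshot [Tue 01:00, Thu 14:00] → overlapped-by → no.
standup [Thu 08:00, Thu 10:00] → after → yes.
sync_call [Thu 03:00, Sun 07:00] → after → yes.
Result: design_review, ingest, lunch, standup, sync_call.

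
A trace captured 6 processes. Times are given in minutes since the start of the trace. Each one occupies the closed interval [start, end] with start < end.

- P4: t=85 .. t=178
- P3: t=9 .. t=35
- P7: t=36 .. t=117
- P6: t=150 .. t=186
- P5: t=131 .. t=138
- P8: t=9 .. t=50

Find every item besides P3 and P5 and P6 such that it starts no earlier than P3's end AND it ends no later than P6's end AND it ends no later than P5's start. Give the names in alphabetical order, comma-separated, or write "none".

Conditions: its start is no earlier than P3's end (X.start >= t=35) AND its end is no later than P6's end (X.end <= t=186) AND its end is no later than P5's start (X.end <= t=131).
P4: start t=85 >= t=35? ✓; end t=178 <= t=186? ✓; end t=178 <= t=131? ✗ → no.
P7: start t=36 >= t=35? ✓; end t=117 <= t=186? ✓; end t=117 <= t=131? ✓ → yes.
P8: start t=9 >= t=35? ✗; end t=50 <= t=186? ✓; end t=50 <= t=131? ✓ → no.
Result: P7.

P7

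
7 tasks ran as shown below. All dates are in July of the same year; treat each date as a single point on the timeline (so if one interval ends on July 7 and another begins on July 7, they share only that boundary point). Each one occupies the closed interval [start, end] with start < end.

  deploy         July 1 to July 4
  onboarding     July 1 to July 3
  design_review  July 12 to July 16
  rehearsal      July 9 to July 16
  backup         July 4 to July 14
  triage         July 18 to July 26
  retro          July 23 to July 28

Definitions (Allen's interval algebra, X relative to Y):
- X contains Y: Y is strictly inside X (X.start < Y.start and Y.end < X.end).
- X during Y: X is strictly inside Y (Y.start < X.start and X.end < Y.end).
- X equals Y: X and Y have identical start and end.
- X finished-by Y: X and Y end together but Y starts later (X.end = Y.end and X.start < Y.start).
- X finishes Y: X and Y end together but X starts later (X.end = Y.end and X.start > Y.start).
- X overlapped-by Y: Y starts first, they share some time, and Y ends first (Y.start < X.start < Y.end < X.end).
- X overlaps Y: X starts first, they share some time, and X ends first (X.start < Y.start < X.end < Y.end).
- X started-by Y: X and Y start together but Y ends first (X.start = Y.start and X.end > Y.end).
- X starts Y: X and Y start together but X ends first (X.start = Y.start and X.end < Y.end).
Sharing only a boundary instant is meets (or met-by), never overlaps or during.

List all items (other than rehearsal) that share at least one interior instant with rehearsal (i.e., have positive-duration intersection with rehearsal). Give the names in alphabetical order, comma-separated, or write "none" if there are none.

backup, design_review

Target rehearsal = [July 9, July 16].
backup [July 4, July 14] → overlaps → yes.
deploy [July 1, July 4] → before → no.
design_review [July 12, July 16] → finishes → yes.
onboarding [July 1, July 3] → before → no.
retro [July 23, July 28] → after → no.
triage [July 18, July 26] → after → no.
Result: backup, design_review.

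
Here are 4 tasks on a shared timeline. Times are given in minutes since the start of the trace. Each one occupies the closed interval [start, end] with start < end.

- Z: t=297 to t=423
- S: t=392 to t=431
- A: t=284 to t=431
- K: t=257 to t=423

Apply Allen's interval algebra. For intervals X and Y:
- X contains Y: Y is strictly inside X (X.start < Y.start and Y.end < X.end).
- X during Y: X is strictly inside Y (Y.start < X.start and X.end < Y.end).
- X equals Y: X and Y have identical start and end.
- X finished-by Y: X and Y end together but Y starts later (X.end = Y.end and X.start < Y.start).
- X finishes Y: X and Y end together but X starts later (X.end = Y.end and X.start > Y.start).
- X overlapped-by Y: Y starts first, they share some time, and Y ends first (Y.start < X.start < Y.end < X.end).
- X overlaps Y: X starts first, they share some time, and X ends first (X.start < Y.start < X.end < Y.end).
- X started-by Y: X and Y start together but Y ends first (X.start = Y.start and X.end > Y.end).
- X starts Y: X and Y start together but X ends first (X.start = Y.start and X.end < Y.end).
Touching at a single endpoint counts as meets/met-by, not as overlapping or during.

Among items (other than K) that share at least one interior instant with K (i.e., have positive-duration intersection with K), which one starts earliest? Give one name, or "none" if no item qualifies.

Target K = [t=257, t=423].
A [t=284, t=431] → overlapped-by → candidate.
S [t=392, t=431] → overlapped-by → candidate.
Z [t=297, t=423] → finishes → candidate.
Among candidates, earliest start is t=284 → A.

A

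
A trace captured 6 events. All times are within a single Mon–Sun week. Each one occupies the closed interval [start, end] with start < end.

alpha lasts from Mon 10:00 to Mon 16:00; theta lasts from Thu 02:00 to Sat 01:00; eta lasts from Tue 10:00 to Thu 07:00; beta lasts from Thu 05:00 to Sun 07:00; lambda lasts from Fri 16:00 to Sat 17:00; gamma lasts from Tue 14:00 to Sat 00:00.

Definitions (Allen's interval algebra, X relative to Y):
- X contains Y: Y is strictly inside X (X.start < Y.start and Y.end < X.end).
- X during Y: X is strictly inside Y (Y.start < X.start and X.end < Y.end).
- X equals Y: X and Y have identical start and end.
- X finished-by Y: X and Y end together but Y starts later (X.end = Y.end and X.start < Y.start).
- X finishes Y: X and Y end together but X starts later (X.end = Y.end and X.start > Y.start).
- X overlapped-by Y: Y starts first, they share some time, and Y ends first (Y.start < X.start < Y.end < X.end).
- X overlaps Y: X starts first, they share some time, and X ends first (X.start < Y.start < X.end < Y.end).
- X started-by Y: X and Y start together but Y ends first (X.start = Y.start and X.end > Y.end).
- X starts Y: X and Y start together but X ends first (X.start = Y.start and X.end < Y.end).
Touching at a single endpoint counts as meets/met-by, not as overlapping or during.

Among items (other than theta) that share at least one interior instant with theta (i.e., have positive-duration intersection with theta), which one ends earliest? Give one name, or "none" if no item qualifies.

Target theta = [Thu 02:00, Sat 01:00].
alpha [Mon 10:00, Mon 16:00] → before → excluded.
beta [Thu 05:00, Sun 07:00] → overlapped-by → candidate.
eta [Tue 10:00, Thu 07:00] → overlaps → candidate.
gamma [Tue 14:00, Sat 00:00] → overlaps → candidate.
lambda [Fri 16:00, Sat 17:00] → overlapped-by → candidate.
Among candidates, earliest end is Thu 07:00 → eta.

eta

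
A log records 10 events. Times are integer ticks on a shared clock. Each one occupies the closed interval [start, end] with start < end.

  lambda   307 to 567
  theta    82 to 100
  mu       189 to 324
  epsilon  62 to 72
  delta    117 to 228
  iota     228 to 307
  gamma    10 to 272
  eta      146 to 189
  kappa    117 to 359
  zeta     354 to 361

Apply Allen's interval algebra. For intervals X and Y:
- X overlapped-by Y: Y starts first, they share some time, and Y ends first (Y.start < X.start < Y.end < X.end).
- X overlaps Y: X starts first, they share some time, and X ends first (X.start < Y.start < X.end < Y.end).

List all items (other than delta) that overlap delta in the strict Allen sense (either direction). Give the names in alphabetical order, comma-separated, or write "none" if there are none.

mu

Target delta = [117, 228].
epsilon [62, 72] → before → no.
eta [146, 189] → during → no.
gamma [10, 272] → contains → no.
iota [228, 307] → met-by → no.
kappa [117, 359] → started-by → no.
lambda [307, 567] → after → no.
mu [189, 324] → overlapped-by → yes.
theta [82, 100] → before → no.
zeta [354, 361] → after → no.
Result: mu.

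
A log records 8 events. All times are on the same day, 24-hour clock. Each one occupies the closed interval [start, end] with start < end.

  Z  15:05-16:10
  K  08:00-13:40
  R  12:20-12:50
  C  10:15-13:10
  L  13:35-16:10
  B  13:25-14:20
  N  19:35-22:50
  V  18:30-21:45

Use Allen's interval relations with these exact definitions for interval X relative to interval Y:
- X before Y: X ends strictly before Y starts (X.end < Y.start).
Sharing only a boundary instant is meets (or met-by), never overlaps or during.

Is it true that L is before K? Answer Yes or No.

No

L = [13:35, 16:10], K = [08:00, 13:40].
Actual relation of L to K: overlapped-by.
Asked whether 'before' holds → No.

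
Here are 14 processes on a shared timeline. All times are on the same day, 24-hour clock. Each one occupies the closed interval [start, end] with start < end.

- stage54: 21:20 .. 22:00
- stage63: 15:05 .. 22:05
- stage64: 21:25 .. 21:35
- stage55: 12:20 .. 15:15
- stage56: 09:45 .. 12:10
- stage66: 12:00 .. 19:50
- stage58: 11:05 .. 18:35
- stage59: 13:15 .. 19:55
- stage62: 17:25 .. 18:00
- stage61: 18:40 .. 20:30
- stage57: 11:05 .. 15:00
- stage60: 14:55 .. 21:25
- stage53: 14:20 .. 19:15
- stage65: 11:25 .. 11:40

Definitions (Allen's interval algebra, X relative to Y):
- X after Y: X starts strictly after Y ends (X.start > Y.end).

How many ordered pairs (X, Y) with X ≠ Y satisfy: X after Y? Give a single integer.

42

Checking all 182 ordered pairs for relation 'after'; matching pairs in alphabetical order:
(stage53, stage56): stage53 after stage56 ✓
(stage53, stage65): stage53 after stage65 ✓
(stage54, stage53): stage54 after stage53 ✓
(stage54, stage55): stage54 after stage55 ✓
(stage54, stage56): stage54 after stage56 ✓
(stage54, stage57): stage54 after stage57 ✓
(stage54, stage58): stage54 after stage58 ✓
(stage54, stage59): stage54 after stage59 ✓
(stage54, stage61): stage54 after stage61 ✓
(stage54, stage62): stage54 after stage62 ✓
(stage54, stage65): stage54 after stage65 ✓
(stage54, stage66): stage54 after stage66 ✓
(stage55, stage56): stage55 after stage56 ✓
(stage55, stage65): stage55 after stage65 ✓
(stage59, stage56): stage59 after stage56 ✓
(stage59, stage65): stage59 after stage65 ✓
(stage60, stage56): stage60 after stage56 ✓
(stage60, stage65): stage60 after stage65 ✓
(stage61, stage55): stage61 after stage55 ✓
(stage61, stage56): stage61 after stage56 ✓
(stage61, stage57): stage61 after stage57 ✓
(stage61, stage58): stage61 after stage58 ✓
(stage61, stage62): stage61 after stage62 ✓
(stage61, stage65): stage61 after stage65 ✓
... plus 18 further pairs not listed.
Count: 42.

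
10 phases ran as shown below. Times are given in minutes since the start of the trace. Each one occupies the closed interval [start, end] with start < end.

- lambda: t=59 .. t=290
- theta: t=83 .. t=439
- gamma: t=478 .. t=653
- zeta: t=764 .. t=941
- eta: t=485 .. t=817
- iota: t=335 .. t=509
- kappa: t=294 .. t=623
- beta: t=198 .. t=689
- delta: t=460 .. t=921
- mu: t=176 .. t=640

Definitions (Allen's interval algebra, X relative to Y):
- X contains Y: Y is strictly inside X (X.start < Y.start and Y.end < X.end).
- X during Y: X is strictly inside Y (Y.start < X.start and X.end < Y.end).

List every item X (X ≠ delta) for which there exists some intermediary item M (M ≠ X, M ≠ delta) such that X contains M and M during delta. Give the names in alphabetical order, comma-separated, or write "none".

Target delta = [t=460, t=921].
Intermediaries M with M during delta: eta, gamma.
Via eta — items with X contains eta: none.
Via gamma — items with X contains gamma: beta.
Union: beta.

beta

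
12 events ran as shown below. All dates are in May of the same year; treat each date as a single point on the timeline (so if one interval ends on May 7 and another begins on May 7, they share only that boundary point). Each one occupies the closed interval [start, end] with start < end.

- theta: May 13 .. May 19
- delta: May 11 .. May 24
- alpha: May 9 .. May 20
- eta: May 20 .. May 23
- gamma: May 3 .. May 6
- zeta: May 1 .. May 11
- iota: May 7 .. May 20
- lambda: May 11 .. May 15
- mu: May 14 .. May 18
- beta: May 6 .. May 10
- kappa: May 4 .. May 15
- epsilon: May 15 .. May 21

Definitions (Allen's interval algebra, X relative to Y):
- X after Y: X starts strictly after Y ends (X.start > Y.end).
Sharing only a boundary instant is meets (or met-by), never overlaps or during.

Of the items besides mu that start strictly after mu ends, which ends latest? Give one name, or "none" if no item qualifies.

eta

Target mu = [May 14, May 18].
alpha [May 9, May 20] → contains → excluded.
beta [May 6, May 10] → before → excluded.
delta [May 11, May 24] → contains → excluded.
epsilon [May 15, May 21] → overlapped-by → excluded.
eta [May 20, May 23] → after → candidate.
gamma [May 3, May 6] → before → excluded.
iota [May 7, May 20] → contains → excluded.
kappa [May 4, May 15] → overlaps → excluded.
lambda [May 11, May 15] → overlaps → excluded.
theta [May 13, May 19] → contains → excluded.
zeta [May 1, May 11] → before → excluded.
Among candidates, latest end is May 23 → eta.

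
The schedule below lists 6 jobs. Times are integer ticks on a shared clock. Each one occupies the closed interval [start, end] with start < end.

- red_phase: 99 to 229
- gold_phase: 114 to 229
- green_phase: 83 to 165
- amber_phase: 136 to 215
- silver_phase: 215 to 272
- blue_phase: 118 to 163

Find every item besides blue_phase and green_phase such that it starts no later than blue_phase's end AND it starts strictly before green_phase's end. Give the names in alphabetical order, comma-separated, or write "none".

Conditions: its start is no later than blue_phase's end (X.start <= 163) AND its start is strictly before green_phase's end (X.start < 165).
amber_phase: start 136 <= 163? ✓; start 136 < 165? ✓ → yes.
gold_phase: start 114 <= 163? ✓; start 114 < 165? ✓ → yes.
red_phase: start 99 <= 163? ✓; start 99 < 165? ✓ → yes.
silver_phase: start 215 <= 163? ✗; start 215 < 165? ✗ → no.
Result: amber_phase, gold_phase, red_phase.

amber_phase, gold_phase, red_phase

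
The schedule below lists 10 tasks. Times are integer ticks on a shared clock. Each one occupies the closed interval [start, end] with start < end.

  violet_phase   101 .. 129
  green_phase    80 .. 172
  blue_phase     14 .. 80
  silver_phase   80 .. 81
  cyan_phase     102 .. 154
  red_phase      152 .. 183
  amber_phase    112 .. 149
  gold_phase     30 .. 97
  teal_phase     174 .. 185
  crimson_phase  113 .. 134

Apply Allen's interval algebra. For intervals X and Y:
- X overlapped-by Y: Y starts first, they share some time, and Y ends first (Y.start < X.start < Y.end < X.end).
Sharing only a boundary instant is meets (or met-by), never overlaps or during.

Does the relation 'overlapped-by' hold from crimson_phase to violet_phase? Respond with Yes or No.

crimson_phase = [113, 134], violet_phase = [101, 129].
Actual relation of crimson_phase to violet_phase: overlapped-by.
Asked whether 'overlapped-by' holds → Yes.

Yes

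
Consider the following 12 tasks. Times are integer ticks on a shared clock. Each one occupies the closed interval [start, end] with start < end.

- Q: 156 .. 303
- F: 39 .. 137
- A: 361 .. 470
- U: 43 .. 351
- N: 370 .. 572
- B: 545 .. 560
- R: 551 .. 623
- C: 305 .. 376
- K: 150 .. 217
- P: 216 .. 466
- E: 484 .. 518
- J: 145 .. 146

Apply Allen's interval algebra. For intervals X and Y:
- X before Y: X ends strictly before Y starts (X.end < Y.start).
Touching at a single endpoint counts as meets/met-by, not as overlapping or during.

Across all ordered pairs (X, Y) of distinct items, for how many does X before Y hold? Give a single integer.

Checking all 132 ordered pairs for relation 'before'; matching pairs in alphabetical order:
(A, B): A before B ✓
(A, E): A before E ✓
(A, R): A before R ✓
(C, B): C before B ✓
(C, E): C before E ✓
(C, R): C before R ✓
(E, B): E before B ✓
(E, R): E before R ✓
(F, A): F before A ✓
(F, B): F before B ✓
(F, C): F before C ✓
(F, E): F before E ✓
(F, J): F before J ✓
(F, K): F before K ✓
(F, N): F before N ✓
(F, P): F before P ✓
(F, Q): F before Q ✓
(F, R): F before R ✓
(J, A): J before A ✓
(J, B): J before B ✓
(J, C): J before C ✓
(J, E): J before E ✓
(J, K): J before K ✓
(J, N): J before N ✓
... plus 23 further pairs not listed.
Count: 47.

47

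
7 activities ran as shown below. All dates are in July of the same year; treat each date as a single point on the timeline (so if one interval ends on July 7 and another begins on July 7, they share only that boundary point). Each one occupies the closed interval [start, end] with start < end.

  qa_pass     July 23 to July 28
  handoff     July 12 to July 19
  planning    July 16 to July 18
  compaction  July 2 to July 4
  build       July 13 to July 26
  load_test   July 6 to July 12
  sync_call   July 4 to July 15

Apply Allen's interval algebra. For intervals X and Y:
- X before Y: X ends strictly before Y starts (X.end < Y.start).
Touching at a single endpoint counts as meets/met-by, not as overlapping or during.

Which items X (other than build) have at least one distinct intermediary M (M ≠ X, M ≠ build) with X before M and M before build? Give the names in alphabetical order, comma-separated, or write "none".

compaction

Target build = [July 13, July 26].
Intermediaries M with M before build: compaction, load_test.
Via compaction — items with X before compaction: none.
Via load_test — items with X before load_test: compaction.
Union: compaction.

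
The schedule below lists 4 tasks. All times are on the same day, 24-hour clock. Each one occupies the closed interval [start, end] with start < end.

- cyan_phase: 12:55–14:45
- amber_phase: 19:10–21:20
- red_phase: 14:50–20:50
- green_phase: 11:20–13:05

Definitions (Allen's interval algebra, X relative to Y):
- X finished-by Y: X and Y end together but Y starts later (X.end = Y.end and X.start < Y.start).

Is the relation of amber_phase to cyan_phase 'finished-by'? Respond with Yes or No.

No

amber_phase = [19:10, 21:20], cyan_phase = [12:55, 14:45].
Actual relation of amber_phase to cyan_phase: after.
Asked whether 'finished-by' holds → No.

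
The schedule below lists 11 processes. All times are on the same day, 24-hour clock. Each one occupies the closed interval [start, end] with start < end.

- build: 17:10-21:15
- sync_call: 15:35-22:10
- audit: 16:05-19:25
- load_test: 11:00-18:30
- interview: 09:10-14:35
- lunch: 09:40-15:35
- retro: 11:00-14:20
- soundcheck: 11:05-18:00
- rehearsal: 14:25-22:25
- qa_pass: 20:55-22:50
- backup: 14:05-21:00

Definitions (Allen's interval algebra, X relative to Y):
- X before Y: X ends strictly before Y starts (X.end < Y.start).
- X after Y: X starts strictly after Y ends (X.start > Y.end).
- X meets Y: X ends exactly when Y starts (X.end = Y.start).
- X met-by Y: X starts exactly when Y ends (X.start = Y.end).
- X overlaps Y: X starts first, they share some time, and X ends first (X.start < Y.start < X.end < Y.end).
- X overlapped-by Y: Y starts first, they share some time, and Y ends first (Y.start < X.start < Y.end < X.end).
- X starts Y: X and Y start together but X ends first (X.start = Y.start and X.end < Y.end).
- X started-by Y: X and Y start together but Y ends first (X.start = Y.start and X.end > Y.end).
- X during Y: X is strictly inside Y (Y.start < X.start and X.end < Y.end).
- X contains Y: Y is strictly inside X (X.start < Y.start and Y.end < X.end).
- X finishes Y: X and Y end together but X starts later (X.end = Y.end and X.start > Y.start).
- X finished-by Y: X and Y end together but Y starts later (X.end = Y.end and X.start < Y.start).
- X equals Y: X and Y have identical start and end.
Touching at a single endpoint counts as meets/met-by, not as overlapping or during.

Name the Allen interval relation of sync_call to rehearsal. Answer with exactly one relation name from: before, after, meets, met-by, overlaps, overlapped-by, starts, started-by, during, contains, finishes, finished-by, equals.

during

sync_call = [15:35, 22:10]; rehearsal = [14:25, 22:25].
Compare endpoints: sync_call.start > rehearsal.start, sync_call.start < rehearsal.end, sync_call.end > rehearsal.start, sync_call.end < rehearsal.end.
That pattern is 'during'.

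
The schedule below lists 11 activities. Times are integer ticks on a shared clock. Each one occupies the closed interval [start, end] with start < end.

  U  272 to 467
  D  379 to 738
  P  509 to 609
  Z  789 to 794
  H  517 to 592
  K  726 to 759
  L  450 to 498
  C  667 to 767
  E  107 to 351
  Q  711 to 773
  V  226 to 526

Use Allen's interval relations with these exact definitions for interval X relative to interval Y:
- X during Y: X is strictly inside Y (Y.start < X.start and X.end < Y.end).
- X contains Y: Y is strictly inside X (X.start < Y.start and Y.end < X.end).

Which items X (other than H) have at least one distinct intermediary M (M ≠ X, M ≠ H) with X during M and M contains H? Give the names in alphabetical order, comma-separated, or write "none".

L, P

Target H = [517, 592].
Intermediaries M with M contains H: D, P.
Via D — items with X during D: L, P.
Via P — items with X during P: none.
Union: L, P.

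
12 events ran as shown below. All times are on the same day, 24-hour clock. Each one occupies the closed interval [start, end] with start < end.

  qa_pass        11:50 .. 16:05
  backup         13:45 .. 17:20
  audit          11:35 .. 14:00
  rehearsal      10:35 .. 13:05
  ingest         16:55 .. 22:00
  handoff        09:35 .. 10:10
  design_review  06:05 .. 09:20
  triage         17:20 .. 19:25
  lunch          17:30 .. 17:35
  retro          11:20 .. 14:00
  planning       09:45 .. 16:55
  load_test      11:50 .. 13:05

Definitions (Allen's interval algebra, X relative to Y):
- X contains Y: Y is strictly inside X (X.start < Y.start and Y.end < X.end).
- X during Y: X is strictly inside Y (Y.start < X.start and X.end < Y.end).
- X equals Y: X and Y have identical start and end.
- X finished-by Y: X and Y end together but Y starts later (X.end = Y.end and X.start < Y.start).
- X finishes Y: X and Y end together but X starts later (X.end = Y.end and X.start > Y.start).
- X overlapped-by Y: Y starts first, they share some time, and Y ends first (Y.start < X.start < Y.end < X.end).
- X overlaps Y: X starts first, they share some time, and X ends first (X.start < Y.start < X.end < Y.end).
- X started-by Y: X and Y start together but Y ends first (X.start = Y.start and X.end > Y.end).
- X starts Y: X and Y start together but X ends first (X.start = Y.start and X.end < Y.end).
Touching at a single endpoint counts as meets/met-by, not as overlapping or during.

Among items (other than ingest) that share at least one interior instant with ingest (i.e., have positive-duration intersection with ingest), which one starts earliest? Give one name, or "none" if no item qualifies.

Target ingest = [16:55, 22:00].
audit [11:35, 14:00] → before → excluded.
backup [13:45, 17:20] → overlaps → candidate.
design_review [06:05, 09:20] → before → excluded.
handoff [09:35, 10:10] → before → excluded.
load_test [11:50, 13:05] → before → excluded.
lunch [17:30, 17:35] → during → candidate.
planning [09:45, 16:55] → meets → excluded.
qa_pass [11:50, 16:05] → before → excluded.
rehearsal [10:35, 13:05] → before → excluded.
retro [11:20, 14:00] → before → excluded.
triage [17:20, 19:25] → during → candidate.
Among candidates, earliest start is 13:45 → backup.

backup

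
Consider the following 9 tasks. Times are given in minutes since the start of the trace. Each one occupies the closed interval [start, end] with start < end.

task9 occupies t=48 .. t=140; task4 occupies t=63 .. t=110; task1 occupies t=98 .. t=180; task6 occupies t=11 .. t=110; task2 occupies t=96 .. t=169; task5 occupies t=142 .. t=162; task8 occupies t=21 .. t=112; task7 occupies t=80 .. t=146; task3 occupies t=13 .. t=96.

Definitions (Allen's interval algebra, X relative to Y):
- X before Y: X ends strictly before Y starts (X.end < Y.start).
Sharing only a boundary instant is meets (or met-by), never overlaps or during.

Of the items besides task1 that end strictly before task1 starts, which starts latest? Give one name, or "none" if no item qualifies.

Target task1 = [t=98, t=180].
task2 [t=96, t=169] → overlaps → excluded.
task3 [t=13, t=96] → before → candidate.
task4 [t=63, t=110] → overlaps → excluded.
task5 [t=142, t=162] → during → excluded.
task6 [t=11, t=110] → overlaps → excluded.
task7 [t=80, t=146] → overlaps → excluded.
task8 [t=21, t=112] → overlaps → excluded.
task9 [t=48, t=140] → overlaps → excluded.
Among candidates, latest start is t=13 → task3.

task3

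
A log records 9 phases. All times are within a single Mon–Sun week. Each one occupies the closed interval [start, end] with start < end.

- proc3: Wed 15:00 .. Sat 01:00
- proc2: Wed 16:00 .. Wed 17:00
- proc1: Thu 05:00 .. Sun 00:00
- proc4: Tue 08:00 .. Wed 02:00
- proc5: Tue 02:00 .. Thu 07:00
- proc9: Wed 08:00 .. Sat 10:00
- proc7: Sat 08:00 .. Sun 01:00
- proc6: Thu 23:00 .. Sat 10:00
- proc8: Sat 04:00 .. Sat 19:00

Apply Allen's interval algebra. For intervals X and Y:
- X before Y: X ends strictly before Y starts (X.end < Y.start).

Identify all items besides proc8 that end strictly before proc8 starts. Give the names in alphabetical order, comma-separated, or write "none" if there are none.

Target proc8 = [Sat 04:00, Sat 19:00].
proc1 [Thu 05:00, Sun 00:00] → contains → no.
proc2 [Wed 16:00, Wed 17:00] → before → yes.
proc3 [Wed 15:00, Sat 01:00] → before → yes.
proc4 [Tue 08:00, Wed 02:00] → before → yes.
proc5 [Tue 02:00, Thu 07:00] → before → yes.
proc6 [Thu 23:00, Sat 10:00] → overlaps → no.
proc7 [Sat 08:00, Sun 01:00] → overlapped-by → no.
proc9 [Wed 08:00, Sat 10:00] → overlaps → no.
Result: proc2, proc3, proc4, proc5.

proc2, proc3, proc4, proc5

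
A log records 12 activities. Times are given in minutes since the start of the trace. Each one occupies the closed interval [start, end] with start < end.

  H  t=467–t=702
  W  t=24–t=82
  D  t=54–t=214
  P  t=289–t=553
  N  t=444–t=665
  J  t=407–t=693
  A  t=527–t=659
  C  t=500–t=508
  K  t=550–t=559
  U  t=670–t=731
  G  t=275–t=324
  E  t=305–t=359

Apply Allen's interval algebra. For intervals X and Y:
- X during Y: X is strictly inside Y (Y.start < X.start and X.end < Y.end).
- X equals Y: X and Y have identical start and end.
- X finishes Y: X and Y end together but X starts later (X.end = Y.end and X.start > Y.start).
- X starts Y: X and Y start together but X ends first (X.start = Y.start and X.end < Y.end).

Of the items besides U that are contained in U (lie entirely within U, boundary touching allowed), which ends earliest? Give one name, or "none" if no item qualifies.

Target U = [t=670, t=731].
A [t=527, t=659] → before → excluded.
C [t=500, t=508] → before → excluded.
D [t=54, t=214] → before → excluded.
E [t=305, t=359] → before → excluded.
G [t=275, t=324] → before → excluded.
H [t=467, t=702] → overlaps → excluded.
J [t=407, t=693] → overlaps → excluded.
K [t=550, t=559] → before → excluded.
N [t=444, t=665] → before → excluded.
P [t=289, t=553] → before → excluded.
W [t=24, t=82] → before → excluded.
No candidates → none.

none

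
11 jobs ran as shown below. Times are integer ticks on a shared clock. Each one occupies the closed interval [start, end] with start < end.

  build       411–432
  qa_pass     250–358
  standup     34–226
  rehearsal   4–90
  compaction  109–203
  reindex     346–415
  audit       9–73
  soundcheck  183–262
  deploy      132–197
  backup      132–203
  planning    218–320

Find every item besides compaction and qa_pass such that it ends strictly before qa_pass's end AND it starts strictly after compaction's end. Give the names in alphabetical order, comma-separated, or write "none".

planning

Conditions: its end is strictly before qa_pass's end (X.end < 358) AND its start is strictly after compaction's end (X.start > 203).
audit: end 73 < 358? ✓; start 9 > 203? ✗ → no.
backup: end 203 < 358? ✓; start 132 > 203? ✗ → no.
build: end 432 < 358? ✗; start 411 > 203? ✓ → no.
deploy: end 197 < 358? ✓; start 132 > 203? ✗ → no.
planning: end 320 < 358? ✓; start 218 > 203? ✓ → yes.
rehearsal: end 90 < 358? ✓; start 4 > 203? ✗ → no.
reindex: end 415 < 358? ✗; start 346 > 203? ✓ → no.
soundcheck: end 262 < 358? ✓; start 183 > 203? ✗ → no.
standup: end 226 < 358? ✓; start 34 > 203? ✗ → no.
Result: planning.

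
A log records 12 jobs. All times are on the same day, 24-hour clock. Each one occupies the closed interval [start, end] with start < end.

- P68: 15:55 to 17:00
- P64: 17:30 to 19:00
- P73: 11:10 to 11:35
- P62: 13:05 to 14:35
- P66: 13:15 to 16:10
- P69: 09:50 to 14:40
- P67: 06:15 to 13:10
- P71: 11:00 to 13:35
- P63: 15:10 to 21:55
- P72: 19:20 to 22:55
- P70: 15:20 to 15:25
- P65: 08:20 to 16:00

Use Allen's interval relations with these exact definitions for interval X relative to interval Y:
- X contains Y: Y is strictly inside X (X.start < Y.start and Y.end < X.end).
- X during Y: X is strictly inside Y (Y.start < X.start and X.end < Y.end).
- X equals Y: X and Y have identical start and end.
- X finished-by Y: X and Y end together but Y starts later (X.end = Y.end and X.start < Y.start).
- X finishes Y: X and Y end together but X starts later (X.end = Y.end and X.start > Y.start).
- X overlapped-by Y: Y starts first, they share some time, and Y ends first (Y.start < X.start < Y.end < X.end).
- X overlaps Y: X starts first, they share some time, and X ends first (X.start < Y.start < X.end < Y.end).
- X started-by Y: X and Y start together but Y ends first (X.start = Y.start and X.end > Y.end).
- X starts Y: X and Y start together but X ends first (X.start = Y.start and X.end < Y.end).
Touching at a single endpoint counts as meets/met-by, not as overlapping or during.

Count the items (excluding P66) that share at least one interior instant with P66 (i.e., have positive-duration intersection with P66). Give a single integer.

Target P66 = [13:15, 16:10].
P62 [13:05, 14:35] → overlaps → counts.
P63 [15:10, 21:55] → overlapped-by → counts.
P64 [17:30, 19:00] → after → no.
P65 [08:20, 16:00] → overlaps → counts.
P67 [06:15, 13:10] → before → no.
P68 [15:55, 17:00] → overlapped-by → counts.
P69 [09:50, 14:40] → overlaps → counts.
P70 [15:20, 15:25] → during → counts.
P71 [11:00, 13:35] → overlaps → counts.
P72 [19:20, 22:55] → after → no.
P73 [11:10, 11:35] → before → no.
Total: 7.

7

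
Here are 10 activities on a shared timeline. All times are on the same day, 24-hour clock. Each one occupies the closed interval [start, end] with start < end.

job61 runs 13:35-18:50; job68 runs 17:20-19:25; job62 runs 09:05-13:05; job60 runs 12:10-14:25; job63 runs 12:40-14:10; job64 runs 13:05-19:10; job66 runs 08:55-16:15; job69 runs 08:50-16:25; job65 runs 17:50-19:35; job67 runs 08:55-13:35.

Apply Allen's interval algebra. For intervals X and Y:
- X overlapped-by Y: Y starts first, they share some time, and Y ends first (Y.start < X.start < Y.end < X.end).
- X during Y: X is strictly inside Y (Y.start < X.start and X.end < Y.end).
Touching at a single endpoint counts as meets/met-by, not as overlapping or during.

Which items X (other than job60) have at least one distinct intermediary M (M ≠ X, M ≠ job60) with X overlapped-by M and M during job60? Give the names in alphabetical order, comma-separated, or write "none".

job61, job64

Target job60 = [12:10, 14:25].
Intermediaries M with M during job60: job63.
Via job63 — items with X overlapped-by job63: job61, job64.
Union: job61, job64.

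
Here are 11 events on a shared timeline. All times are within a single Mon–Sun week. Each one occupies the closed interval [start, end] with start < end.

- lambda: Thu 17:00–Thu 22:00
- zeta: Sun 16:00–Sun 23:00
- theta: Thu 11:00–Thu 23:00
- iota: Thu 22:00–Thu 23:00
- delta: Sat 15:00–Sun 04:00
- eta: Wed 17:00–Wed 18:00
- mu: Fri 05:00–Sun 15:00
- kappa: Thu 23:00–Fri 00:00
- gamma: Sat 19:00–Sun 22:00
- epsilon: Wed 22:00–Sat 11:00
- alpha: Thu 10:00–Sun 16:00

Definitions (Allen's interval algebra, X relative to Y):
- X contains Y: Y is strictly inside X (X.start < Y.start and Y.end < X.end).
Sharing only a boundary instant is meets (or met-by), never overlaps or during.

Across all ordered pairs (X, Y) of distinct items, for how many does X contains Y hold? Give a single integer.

12

Checking all 110 ordered pairs for relation 'contains'; matching pairs in alphabetical order:
(alpha, delta): alpha contains delta ✓
(alpha, iota): alpha contains iota ✓
(alpha, kappa): alpha contains kappa ✓
(alpha, lambda): alpha contains lambda ✓
(alpha, mu): alpha contains mu ✓
(alpha, theta): alpha contains theta ✓
(epsilon, iota): epsilon contains iota ✓
(epsilon, kappa): epsilon contains kappa ✓
(epsilon, lambda): epsilon contains lambda ✓
(epsilon, theta): epsilon contains theta ✓
(mu, delta): mu contains delta ✓
(theta, lambda): theta contains lambda ✓
Count: 12.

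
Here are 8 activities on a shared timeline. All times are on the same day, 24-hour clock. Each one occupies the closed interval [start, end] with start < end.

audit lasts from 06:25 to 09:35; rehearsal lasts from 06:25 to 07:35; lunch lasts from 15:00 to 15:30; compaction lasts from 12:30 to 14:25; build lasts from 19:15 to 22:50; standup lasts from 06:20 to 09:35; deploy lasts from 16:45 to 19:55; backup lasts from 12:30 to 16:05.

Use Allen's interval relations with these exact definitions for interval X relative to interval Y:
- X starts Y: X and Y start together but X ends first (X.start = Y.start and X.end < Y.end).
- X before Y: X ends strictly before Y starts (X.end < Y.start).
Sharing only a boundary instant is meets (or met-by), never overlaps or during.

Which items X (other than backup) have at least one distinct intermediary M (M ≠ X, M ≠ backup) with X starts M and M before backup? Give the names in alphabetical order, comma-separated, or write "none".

rehearsal

Target backup = [12:30, 16:05].
Intermediaries M with M before backup: audit, rehearsal, standup.
Via audit — items with X starts audit: rehearsal.
Via rehearsal — items with X starts rehearsal: none.
Via standup — items with X starts standup: none.
Union: rehearsal.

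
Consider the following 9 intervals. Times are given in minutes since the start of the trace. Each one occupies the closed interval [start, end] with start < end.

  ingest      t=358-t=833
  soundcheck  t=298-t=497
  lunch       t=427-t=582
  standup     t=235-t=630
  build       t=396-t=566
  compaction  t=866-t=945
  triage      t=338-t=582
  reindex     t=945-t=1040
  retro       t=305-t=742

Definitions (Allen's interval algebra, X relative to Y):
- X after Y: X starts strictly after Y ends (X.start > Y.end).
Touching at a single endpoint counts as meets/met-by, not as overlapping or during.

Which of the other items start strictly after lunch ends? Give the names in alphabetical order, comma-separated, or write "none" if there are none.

Target lunch = [t=427, t=582].
build [t=396, t=566] → overlaps → no.
compaction [t=866, t=945] → after → yes.
ingest [t=358, t=833] → contains → no.
reindex [t=945, t=1040] → after → yes.
retro [t=305, t=742] → contains → no.
soundcheck [t=298, t=497] → overlaps → no.
standup [t=235, t=630] → contains → no.
triage [t=338, t=582] → finished-by → no.
Result: compaction, reindex.

compaction, reindex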